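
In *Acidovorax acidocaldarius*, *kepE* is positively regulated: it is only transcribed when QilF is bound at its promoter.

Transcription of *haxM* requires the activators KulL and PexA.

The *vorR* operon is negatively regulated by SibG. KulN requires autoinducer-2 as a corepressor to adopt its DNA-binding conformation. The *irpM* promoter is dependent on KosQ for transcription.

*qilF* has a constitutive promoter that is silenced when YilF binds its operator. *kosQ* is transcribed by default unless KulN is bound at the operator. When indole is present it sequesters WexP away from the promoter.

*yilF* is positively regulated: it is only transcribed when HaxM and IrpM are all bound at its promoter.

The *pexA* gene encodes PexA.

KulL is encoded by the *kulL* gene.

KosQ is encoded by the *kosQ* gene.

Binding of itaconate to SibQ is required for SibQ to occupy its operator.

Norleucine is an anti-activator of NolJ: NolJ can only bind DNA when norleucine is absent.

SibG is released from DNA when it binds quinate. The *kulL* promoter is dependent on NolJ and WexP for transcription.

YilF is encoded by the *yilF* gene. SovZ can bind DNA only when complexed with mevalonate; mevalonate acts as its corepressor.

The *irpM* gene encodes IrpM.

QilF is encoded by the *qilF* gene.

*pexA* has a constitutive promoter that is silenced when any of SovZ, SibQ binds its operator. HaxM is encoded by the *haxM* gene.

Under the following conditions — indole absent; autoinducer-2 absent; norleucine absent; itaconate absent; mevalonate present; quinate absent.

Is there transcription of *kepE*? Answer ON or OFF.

Norleucine is absent, so NolJ is active.
Indole is absent, so WexP is active.
No repressor is bound and NolJ and WexP are active, so *kulL* is transcribed.
So KulL is produced and active.
Mevalonate is present, so SovZ is active.
Itaconate is absent, so SibQ is inactive.
With repressor SovZ bound, *pexA* is not transcribed.
So PexA is not produced.
Required activator PexA is absent, so *haxM* is not transcribed.
So HaxM is not produced.
Autoinducer-2 is absent, so KulN is inactive.
With no repressor bound, *kosQ* is transcribed.
So KosQ is produced and active.
No repressor is bound and KosQ is active, so *irpM* is transcribed.
So IrpM is produced and active.
Required activator HaxM is absent, so *yilF* is not transcribed.
So YilF is not produced.
With no repressor bound, *qilF* is transcribed.
So QilF is produced and active.
No repressor is bound and QilF is active, so *kepE* is transcribed.

ON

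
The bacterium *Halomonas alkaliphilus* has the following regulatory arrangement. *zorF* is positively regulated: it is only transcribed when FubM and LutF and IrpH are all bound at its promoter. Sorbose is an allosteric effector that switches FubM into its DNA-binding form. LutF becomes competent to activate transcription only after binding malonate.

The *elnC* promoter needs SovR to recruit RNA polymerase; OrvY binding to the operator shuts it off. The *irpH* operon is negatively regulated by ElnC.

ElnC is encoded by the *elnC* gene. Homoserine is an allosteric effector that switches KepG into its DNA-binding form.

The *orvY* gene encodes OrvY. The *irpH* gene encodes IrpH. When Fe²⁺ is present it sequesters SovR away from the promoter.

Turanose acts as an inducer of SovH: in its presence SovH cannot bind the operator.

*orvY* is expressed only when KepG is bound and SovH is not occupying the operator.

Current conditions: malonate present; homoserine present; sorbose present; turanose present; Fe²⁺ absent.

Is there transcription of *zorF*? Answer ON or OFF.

Sorbose is present, so FubM is active.
Malonate is present, so LutF is active.
Turanose is present, so SovH is inactive.
Homoserine is present, so KepG is active.
No repressor is bound and KepG is active, so *orvY* is transcribed.
So OrvY is produced and active.
Fe²⁺ is absent, so SovR is active.
With repressor OrvY bound, *elnC* is not transcribed.
So ElnC is not produced.
With no repressor bound, *irpH* is transcribed.
So IrpH is produced and active.
No repressor is bound and FubM and LutF and IrpH are active, so *zorF* is transcribed.

ON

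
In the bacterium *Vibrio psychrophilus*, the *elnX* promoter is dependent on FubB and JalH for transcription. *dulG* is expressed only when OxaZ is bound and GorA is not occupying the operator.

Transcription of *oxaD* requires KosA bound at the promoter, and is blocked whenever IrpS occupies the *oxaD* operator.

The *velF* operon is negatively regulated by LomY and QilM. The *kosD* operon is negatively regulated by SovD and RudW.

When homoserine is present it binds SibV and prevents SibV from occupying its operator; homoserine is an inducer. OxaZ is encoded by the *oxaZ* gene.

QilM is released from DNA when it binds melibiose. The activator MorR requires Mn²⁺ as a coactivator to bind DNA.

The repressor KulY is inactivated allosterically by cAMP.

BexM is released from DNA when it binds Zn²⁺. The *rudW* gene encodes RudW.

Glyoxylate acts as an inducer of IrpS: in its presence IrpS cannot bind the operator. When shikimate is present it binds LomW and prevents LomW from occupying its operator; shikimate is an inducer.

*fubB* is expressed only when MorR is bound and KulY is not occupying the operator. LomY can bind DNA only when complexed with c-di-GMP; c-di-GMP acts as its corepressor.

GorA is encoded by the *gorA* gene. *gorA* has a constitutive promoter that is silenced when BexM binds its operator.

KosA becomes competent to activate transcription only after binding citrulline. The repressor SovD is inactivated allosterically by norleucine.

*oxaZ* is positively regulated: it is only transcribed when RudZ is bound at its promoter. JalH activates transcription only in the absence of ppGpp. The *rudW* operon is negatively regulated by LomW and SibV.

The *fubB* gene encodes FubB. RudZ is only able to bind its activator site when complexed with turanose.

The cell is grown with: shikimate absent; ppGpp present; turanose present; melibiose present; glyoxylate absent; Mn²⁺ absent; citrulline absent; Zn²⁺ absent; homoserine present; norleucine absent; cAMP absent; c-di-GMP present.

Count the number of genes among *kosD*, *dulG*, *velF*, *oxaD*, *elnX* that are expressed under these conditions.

Norleucine is absent, so SovD is active.
Shikimate is absent, so LomW is active.
Homoserine is present, so SibV is inactive.
With repressor LomW bound, *rudW* is not transcribed.
So RudW is not produced.
With repressor SovD bound, *kosD* is not transcribed.
→ *kosD* is OFF.
Turanose is present, so RudZ is active.
No repressor is bound and RudZ is active, so *oxaZ* is transcribed.
So OxaZ is produced and active.
Zn²⁺ is absent, so BexM is active.
With repressor BexM bound, *gorA* is not transcribed.
So GorA is not produced.
No repressor is bound and OxaZ is active, so *dulG* is transcribed.
→ *dulG* is ON.
c-di-GMP is present, so LomY is active.
Melibiose is present, so QilM is inactive.
With repressor LomY bound, *velF* is not transcribed.
→ *velF* is OFF.
Glyoxylate is absent, so IrpS is active.
Citrulline is absent, so KosA is inactive.
With repressor IrpS bound, *oxaD* is not transcribed.
→ *oxaD* is OFF.
cAMP is absent, so KulY is active.
Mn²⁺ is absent, so MorR is inactive.
With repressor KulY bound, *fubB* is not transcribed.
So FubB is not produced.
ppGpp is present, so JalH is inactive.
Required activator FubB is absent, so *elnX* is not transcribed.
→ *elnX* is OFF.
1 of the 5 genes is transcribed.

1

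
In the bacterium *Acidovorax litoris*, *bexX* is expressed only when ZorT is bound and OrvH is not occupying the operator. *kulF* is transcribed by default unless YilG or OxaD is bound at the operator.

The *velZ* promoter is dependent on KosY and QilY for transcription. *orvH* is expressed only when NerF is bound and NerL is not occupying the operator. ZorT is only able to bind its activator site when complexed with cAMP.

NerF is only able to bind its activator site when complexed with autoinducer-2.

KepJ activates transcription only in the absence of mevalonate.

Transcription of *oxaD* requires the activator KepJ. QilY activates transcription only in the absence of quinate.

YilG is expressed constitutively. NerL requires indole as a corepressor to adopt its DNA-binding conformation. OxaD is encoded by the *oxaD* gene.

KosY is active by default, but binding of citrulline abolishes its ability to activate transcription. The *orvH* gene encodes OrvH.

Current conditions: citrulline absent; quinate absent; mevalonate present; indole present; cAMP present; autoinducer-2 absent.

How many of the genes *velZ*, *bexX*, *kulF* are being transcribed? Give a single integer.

2

Citrulline is absent, so KosY is active.
Quinate is absent, so QilY is active.
No repressor is bound and KosY and QilY are active, so *velZ* is transcribed.
→ *velZ* is ON.
Indole is present, so NerL is active.
Autoinducer-2 is absent, so NerF is inactive.
With repressor NerL bound, *orvH* is not transcribed.
So OrvH is not produced.
cAMP is present, so ZorT is active.
No repressor is bound and ZorT is active, so *bexX* is transcribed.
→ *bexX* is ON.
YilG is produced constitutively and is active.
Mevalonate is present, so KepJ is inactive.
Required activator KepJ is absent, so *oxaD* is not transcribed.
So OxaD is not produced.
With repressor YilG bound, *kulF* is not transcribed.
→ *kulF* is OFF.
2 of the 3 genes are transcribed.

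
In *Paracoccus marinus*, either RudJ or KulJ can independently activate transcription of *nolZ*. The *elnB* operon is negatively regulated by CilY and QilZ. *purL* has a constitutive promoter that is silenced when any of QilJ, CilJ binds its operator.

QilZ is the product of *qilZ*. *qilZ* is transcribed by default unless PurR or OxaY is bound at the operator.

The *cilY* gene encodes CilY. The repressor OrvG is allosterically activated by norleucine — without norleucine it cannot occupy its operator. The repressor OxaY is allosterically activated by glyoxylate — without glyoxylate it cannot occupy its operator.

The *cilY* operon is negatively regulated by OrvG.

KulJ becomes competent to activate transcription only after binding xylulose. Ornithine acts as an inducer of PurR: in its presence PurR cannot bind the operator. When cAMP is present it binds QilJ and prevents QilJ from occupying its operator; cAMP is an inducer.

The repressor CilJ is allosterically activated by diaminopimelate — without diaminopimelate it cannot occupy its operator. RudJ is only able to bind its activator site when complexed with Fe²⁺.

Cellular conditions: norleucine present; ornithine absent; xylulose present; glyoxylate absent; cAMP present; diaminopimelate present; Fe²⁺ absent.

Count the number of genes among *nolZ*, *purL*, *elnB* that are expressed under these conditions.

Fe²⁺ is absent, so RudJ is inactive.
Xylulose is present, so KulJ is active.
Activator KulJ is present, so *nolZ* is transcribed.
→ *nolZ* is ON.
cAMP is present, so QilJ is inactive.
Diaminopimelate is present, so CilJ is active.
With repressor CilJ bound, *purL* is not transcribed.
→ *purL* is OFF.
Norleucine is present, so OrvG is active.
With repressor OrvG bound, *cilY* is not transcribed.
So CilY is not produced.
Ornithine is absent, so PurR is active.
Glyoxylate is absent, so OxaY is inactive.
With repressor PurR bound, *qilZ* is not transcribed.
So QilZ is not produced.
With no repressor bound, *elnB* is transcribed.
→ *elnB* is ON.
2 of the 3 genes are transcribed.

2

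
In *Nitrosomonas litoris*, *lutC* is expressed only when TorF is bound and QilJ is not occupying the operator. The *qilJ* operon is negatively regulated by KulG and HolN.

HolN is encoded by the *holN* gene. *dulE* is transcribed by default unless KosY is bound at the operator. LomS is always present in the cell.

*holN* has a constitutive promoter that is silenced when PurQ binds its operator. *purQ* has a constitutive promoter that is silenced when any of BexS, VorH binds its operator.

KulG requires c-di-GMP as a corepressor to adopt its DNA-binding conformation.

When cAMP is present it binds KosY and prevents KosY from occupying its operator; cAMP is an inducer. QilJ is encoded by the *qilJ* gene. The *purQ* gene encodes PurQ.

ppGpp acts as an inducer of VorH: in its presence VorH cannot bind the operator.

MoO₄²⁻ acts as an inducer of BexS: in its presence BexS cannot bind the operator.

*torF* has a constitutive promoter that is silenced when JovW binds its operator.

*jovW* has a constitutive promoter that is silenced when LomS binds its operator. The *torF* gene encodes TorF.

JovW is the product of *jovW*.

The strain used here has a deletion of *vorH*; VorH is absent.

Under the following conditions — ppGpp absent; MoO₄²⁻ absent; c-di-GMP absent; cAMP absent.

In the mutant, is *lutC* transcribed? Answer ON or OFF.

ON

c-di-GMP is absent, so KulG is inactive.
MoO₄²⁻ is absent, so BexS is active.
VorH is non-functional in this strain, so it has no effect.
With repressor BexS bound, *purQ* is not transcribed.
So PurQ is not produced.
With no repressor bound, *holN* is transcribed.
So HolN is produced and active.
With repressor HolN bound, *qilJ* is not transcribed.
So QilJ is not produced.
LomS is produced constitutively and is active.
With repressor LomS bound, *jovW* is not transcribed.
So JovW is not produced.
With no repressor bound, *torF* is transcribed.
So TorF is produced and active.
No repressor is bound and TorF is active, so *lutC* is transcribed.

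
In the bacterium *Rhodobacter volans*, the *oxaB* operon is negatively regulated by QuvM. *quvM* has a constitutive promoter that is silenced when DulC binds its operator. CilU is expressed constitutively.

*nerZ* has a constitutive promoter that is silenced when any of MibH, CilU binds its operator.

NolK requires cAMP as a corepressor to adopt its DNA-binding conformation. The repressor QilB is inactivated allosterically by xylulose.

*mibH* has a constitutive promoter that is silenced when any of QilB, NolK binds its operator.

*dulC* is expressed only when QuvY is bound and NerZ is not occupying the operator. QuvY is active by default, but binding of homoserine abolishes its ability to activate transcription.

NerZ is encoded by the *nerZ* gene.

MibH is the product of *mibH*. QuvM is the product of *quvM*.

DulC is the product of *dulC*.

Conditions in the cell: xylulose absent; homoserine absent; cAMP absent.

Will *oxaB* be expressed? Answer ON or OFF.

ON

Xylulose is absent, so QilB is active.
cAMP is absent, so NolK is inactive.
With repressor QilB bound, *mibH* is not transcribed.
So MibH is not produced.
CilU is produced constitutively and is active.
With repressor CilU bound, *nerZ* is not transcribed.
So NerZ is not produced.
Homoserine is absent, so QuvY is active.
No repressor is bound and QuvY is active, so *dulC* is transcribed.
So DulC is produced and active.
With repressor DulC bound, *quvM* is not transcribed.
So QuvM is not produced.
With no repressor bound, *oxaB* is transcribed.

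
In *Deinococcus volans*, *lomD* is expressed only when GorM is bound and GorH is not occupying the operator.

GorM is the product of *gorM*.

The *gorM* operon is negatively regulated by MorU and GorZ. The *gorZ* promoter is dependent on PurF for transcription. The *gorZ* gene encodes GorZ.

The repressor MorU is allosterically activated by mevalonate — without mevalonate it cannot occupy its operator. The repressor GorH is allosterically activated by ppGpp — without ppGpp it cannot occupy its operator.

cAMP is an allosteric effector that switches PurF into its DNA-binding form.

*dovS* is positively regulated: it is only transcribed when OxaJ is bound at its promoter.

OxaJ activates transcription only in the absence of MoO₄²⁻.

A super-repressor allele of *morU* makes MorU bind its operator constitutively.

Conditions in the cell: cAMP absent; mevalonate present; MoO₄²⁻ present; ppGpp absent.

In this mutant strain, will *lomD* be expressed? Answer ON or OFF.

ppGpp is absent, so GorH is inactive.
MorU is constitutively active in this strain.
cAMP is absent, so PurF is inactive.
Required activator PurF is absent, so *gorZ* is not transcribed.
So GorZ is not produced.
With repressor MorU bound, *gorM* is not transcribed.
So GorM is not produced.
Required activator GorM is absent, so *lomD* is not transcribed.

OFF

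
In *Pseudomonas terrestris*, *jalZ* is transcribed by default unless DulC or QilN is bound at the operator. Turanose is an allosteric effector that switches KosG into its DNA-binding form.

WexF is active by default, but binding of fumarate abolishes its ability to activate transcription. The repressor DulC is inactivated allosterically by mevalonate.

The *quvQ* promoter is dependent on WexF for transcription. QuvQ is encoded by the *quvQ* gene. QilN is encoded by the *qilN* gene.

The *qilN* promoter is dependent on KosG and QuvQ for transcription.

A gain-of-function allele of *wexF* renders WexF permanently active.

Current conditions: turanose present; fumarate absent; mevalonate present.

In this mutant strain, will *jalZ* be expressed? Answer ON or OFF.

OFF

Mevalonate is present, so DulC is inactive.
Turanose is present, so KosG is active.
WexF is constitutively active in this strain.
No repressor is bound and WexF is active, so *quvQ* is transcribed.
So QuvQ is produced and active.
No repressor is bound and KosG and QuvQ are active, so *qilN* is transcribed.
So QilN is produced and active.
With repressor QilN bound, *jalZ* is not transcribed.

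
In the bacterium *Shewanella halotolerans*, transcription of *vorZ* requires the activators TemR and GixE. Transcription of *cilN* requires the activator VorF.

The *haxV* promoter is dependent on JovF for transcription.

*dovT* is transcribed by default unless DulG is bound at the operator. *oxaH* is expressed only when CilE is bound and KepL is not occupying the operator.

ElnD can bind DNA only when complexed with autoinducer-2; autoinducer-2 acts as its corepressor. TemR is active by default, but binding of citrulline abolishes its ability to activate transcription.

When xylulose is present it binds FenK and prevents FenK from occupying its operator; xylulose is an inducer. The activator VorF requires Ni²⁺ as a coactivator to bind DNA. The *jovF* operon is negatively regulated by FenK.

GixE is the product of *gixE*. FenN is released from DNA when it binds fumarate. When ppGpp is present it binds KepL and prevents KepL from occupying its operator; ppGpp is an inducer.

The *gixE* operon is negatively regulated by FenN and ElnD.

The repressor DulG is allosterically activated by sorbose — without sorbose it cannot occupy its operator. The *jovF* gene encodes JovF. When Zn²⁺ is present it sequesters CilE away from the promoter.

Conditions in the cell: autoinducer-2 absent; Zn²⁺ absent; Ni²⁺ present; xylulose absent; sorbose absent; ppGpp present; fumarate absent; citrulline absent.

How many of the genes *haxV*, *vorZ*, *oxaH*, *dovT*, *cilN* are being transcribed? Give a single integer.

3

Xylulose is absent, so FenK is active.
With repressor FenK bound, *jovF* is not transcribed.
So JovF is not produced.
Required activator JovF is absent, so *haxV* is not transcribed.
→ *haxV* is OFF.
Citrulline is absent, so TemR is active.
Fumarate is absent, so FenN is active.
Autoinducer-2 is absent, so ElnD is inactive.
With repressor FenN bound, *gixE* is not transcribed.
So GixE is not produced.
Required activator GixE is absent, so *vorZ* is not transcribed.
→ *vorZ* is OFF.
ppGpp is present, so KepL is inactive.
Zn²⁺ is absent, so CilE is active.
No repressor is bound and CilE is active, so *oxaH* is transcribed.
→ *oxaH* is ON.
Sorbose is absent, so DulG is inactive.
With no repressor bound, *dovT* is transcribed.
→ *dovT* is ON.
Ni²⁺ is present, so VorF is active.
No repressor is bound and VorF is active, so *cilN* is transcribed.
→ *cilN* is ON.
3 of the 5 genes are transcribed.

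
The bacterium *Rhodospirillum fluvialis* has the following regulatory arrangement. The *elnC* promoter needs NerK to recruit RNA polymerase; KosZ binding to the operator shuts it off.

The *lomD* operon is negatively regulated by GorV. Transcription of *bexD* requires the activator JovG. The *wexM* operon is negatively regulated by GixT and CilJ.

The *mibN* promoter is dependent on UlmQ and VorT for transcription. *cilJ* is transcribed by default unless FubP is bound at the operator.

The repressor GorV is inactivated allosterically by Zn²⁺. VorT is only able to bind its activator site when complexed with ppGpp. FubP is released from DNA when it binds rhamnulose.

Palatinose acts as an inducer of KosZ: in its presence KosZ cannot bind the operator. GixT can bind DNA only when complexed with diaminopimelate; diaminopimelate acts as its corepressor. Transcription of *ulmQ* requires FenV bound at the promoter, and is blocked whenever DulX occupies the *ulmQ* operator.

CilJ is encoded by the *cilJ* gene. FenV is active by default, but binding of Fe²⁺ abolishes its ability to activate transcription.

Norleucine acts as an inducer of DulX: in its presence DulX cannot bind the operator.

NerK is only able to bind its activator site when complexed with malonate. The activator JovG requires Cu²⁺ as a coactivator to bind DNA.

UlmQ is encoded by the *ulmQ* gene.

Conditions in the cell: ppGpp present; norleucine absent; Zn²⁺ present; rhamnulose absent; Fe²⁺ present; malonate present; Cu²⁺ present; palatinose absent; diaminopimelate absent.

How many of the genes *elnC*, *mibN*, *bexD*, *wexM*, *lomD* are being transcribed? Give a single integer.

3

Palatinose is absent, so KosZ is active.
Malonate is present, so NerK is active.
With repressor KosZ bound, *elnC* is not transcribed.
→ *elnC* is OFF.
Fe²⁺ is present, so FenV is inactive.
Norleucine is absent, so DulX is active.
With repressor DulX bound, *ulmQ* is not transcribed.
So UlmQ is not produced.
ppGpp is present, so VorT is active.
Required activator UlmQ is absent, so *mibN* is not transcribed.
→ *mibN* is OFF.
Cu²⁺ is present, so JovG is active.
No repressor is bound and JovG is active, so *bexD* is transcribed.
→ *bexD* is ON.
Diaminopimelate is absent, so GixT is inactive.
Rhamnulose is absent, so FubP is active.
With repressor FubP bound, *cilJ* is not transcribed.
So CilJ is not produced.
With no repressor bound, *wexM* is transcribed.
→ *wexM* is ON.
Zn²⁺ is present, so GorV is inactive.
With no repressor bound, *lomD* is transcribed.
→ *lomD* is ON.
3 of the 5 genes are transcribed.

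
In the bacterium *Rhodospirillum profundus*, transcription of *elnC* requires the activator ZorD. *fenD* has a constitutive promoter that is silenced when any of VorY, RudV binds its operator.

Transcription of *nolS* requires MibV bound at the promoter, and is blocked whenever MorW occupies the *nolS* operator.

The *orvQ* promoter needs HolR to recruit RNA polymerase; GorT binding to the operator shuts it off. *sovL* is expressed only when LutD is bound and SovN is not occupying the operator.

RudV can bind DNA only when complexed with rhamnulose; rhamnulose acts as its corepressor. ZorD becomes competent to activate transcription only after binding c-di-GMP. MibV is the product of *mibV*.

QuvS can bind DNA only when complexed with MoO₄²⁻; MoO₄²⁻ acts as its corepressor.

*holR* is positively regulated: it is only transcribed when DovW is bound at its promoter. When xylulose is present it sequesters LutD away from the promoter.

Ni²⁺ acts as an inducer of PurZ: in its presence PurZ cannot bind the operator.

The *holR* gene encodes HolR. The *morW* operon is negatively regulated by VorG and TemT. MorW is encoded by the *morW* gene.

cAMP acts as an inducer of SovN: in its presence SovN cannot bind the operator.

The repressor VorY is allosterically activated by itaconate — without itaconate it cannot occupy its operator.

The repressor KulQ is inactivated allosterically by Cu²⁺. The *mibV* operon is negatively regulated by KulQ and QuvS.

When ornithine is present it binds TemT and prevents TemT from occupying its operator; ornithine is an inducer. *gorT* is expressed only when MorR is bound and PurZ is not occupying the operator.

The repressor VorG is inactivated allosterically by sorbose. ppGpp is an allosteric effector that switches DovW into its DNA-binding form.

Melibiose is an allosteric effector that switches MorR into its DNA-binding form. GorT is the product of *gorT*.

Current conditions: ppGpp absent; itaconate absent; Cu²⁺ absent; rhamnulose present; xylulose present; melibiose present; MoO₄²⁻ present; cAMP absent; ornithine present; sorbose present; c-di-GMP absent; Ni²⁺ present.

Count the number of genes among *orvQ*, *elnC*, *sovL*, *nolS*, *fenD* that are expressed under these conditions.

0

ppGpp is absent, so DovW is inactive.
Required activator DovW is absent, so *holR* is not transcribed.
So HolR is not produced.
Ni²⁺ is present, so PurZ is inactive.
Melibiose is present, so MorR is active.
No repressor is bound and MorR is active, so *gorT* is transcribed.
So GorT is produced and active.
With repressor GorT bound, *orvQ* is not transcribed.
→ *orvQ* is OFF.
c-di-GMP is absent, so ZorD is inactive.
Required activator ZorD is absent, so *elnC* is not transcribed.
→ *elnC* is OFF.
cAMP is absent, so SovN is active.
Xylulose is present, so LutD is inactive.
With repressor SovN bound, *sovL* is not transcribed.
→ *sovL* is OFF.
Cu²⁺ is absent, so KulQ is active.
MoO₄²⁻ is present, so QuvS is active.
With repressor KulQ bound, *mibV* is not transcribed.
So MibV is not produced.
Sorbose is present, so VorG is inactive.
Ornithine is present, so TemT is inactive.
With no repressor bound, *morW* is transcribed.
So MorW is produced and active.
With repressor MorW bound, *nolS* is not transcribed.
→ *nolS* is OFF.
Itaconate is absent, so VorY is inactive.
Rhamnulose is present, so RudV is active.
With repressor RudV bound, *fenD* is not transcribed.
→ *fenD* is OFF.
0 of the 5 genes are transcribed.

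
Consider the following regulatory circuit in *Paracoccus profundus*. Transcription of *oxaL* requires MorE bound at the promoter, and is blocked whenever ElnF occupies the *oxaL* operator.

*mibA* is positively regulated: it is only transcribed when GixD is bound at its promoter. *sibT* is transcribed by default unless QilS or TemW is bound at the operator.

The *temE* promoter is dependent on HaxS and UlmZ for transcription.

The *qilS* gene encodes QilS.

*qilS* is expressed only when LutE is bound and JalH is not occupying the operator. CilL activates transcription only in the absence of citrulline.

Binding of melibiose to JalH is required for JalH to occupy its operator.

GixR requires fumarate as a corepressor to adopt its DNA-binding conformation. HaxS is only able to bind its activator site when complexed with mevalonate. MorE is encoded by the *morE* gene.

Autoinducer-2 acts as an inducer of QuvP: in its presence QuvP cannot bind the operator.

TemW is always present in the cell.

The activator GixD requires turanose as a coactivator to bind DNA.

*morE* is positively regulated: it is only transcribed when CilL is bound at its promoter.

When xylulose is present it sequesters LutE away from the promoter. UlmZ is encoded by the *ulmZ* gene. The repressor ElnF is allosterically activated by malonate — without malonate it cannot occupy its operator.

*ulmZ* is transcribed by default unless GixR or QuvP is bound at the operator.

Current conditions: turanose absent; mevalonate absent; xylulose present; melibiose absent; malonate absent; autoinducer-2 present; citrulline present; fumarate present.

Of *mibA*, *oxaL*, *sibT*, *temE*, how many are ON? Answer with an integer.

Turanose is absent, so GixD is inactive.
Required activator GixD is absent, so *mibA* is not transcribed.
→ *mibA* is OFF.
Citrulline is present, so CilL is inactive.
Required activator CilL is absent, so *morE* is not transcribed.
So MorE is not produced.
Malonate is absent, so ElnF is inactive.
Required activator MorE is absent, so *oxaL* is not transcribed.
→ *oxaL* is OFF.
Melibiose is absent, so JalH is inactive.
Xylulose is present, so LutE is inactive.
Required activator LutE is absent, so *qilS* is not transcribed.
So QilS is not produced.
TemW is produced constitutively and is active.
With repressor TemW bound, *sibT* is not transcribed.
→ *sibT* is OFF.
Mevalonate is absent, so HaxS is inactive.
Fumarate is present, so GixR is active.
Autoinducer-2 is present, so QuvP is inactive.
With repressor GixR bound, *ulmZ* is not transcribed.
So UlmZ is not produced.
Required activator HaxS is absent, so *temE* is not transcribed.
→ *temE* is OFF.
0 of the 4 genes are transcribed.

0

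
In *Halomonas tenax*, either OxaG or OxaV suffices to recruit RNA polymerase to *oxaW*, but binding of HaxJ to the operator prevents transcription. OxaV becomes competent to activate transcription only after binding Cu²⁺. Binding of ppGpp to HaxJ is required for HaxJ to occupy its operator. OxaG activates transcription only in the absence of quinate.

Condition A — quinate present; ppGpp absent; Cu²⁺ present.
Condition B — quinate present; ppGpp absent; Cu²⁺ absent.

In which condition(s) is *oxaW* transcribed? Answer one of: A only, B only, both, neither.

Condition A:
Quinate is present, so OxaG is inactive.
ppGpp is absent, so HaxJ is inactive.
Cu²⁺ is present, so OxaV is active.
Activator OxaV is present, so *oxaW* is transcribed.
→ *oxaW* is ON in A.
Condition B:
Quinate is present, so OxaG is inactive.
ppGpp is absent, so HaxJ is inactive.
Cu²⁺ is absent, so OxaV is inactive.
No activator is available at the *oxaW* promoter, so *oxaW* is not transcribed.
→ *oxaW* is OFF in B.

A only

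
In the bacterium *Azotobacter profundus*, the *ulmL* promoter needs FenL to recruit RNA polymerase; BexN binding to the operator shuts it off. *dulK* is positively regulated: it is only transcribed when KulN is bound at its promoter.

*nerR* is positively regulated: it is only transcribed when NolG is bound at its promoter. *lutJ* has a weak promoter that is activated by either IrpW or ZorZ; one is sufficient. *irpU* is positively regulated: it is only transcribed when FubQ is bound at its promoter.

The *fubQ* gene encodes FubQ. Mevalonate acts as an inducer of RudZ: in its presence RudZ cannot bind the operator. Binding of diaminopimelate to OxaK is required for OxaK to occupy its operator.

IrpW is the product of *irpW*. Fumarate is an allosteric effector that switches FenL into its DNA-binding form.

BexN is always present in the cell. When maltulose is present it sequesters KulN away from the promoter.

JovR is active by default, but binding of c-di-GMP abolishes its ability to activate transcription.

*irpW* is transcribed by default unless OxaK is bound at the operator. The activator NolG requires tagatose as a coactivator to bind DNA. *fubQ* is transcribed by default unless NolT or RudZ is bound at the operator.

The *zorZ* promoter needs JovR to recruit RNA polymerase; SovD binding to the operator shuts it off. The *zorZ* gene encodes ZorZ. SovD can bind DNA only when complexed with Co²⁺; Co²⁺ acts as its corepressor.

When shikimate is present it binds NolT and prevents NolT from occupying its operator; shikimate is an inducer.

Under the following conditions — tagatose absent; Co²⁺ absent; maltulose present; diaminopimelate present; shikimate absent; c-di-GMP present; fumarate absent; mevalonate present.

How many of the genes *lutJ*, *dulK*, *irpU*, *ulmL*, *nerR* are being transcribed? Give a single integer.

Diaminopimelate is present, so OxaK is active.
With repressor OxaK bound, *irpW* is not transcribed.
So IrpW is not produced.
c-di-GMP is present, so JovR is inactive.
Co²⁺ is absent, so SovD is inactive.
Required activator JovR is absent, so *zorZ* is not transcribed.
So ZorZ is not produced.
No activator is available at the *lutJ* promoter, so *lutJ* is not transcribed.
→ *lutJ* is OFF.
Maltulose is present, so KulN is inactive.
Required activator KulN is absent, so *dulK* is not transcribed.
→ *dulK* is OFF.
Shikimate is absent, so NolT is active.
Mevalonate is present, so RudZ is inactive.
With repressor NolT bound, *fubQ* is not transcribed.
So FubQ is not produced.
Required activator FubQ is absent, so *irpU* is not transcribed.
→ *irpU* is OFF.
BexN is produced constitutively and is active.
Fumarate is absent, so FenL is inactive.
With repressor BexN bound, *ulmL* is not transcribed.
→ *ulmL* is OFF.
Tagatose is absent, so NolG is inactive.
Required activator NolG is absent, so *nerR* is not transcribed.
→ *nerR* is OFF.
0 of the 5 genes are transcribed.

0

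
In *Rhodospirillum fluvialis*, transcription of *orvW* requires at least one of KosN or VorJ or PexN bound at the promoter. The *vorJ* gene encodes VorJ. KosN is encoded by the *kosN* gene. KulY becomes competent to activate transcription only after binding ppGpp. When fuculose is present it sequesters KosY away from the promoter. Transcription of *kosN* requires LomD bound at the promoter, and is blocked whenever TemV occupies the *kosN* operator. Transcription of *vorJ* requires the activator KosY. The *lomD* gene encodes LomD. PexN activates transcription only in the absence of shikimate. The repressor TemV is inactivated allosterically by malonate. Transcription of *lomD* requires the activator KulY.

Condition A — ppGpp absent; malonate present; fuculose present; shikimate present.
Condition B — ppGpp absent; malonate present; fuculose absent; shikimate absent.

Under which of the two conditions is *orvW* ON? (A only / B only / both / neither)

B only

Condition A:
ppGpp is absent, so KulY is inactive.
Required activator KulY is absent, so *lomD* is not transcribed.
So LomD is not produced.
Malonate is present, so TemV is inactive.
Required activator LomD is absent, so *kosN* is not transcribed.
So KosN is not produced.
Fuculose is present, so KosY is inactive.
Required activator KosY is absent, so *vorJ* is not transcribed.
So VorJ is not produced.
Shikimate is present, so PexN is inactive.
No activator is available at the *orvW* promoter, so *orvW* is not transcribed.
→ *orvW* is OFF in A.
Condition B:
ppGpp is absent, so KulY is inactive.
Required activator KulY is absent, so *lomD* is not transcribed.
So LomD is not produced.
Malonate is present, so TemV is inactive.
Required activator LomD is absent, so *kosN* is not transcribed.
So KosN is not produced.
Fuculose is absent, so KosY is active.
No repressor is bound and KosY is active, so *vorJ* is transcribed.
So VorJ is produced and active.
Shikimate is absent, so PexN is active.
Activator VorJ is present, so *orvW* is transcribed.
→ *orvW* is ON in B.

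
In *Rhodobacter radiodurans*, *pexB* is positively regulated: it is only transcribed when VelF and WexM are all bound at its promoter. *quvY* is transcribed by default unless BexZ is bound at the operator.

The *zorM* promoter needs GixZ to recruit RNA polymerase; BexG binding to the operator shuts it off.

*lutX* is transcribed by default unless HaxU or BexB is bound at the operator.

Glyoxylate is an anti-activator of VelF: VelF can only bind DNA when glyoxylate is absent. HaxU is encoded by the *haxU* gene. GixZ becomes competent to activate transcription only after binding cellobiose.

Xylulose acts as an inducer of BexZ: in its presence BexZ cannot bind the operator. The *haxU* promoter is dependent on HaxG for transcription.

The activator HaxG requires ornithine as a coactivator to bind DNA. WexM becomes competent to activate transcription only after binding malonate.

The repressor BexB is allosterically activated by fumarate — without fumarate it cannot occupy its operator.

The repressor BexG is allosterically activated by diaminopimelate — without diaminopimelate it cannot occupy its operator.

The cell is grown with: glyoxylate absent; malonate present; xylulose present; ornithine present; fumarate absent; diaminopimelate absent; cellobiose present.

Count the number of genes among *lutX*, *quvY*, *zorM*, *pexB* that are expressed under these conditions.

3

Ornithine is present, so HaxG is active.
No repressor is bound and HaxG is active, so *haxU* is transcribed.
So HaxU is produced and active.
Fumarate is absent, so BexB is inactive.
With repressor HaxU bound, *lutX* is not transcribed.
→ *lutX* is OFF.
Xylulose is present, so BexZ is inactive.
With no repressor bound, *quvY* is transcribed.
→ *quvY* is ON.
Diaminopimelate is absent, so BexG is inactive.
Cellobiose is present, so GixZ is active.
No repressor is bound and GixZ is active, so *zorM* is transcribed.
→ *zorM* is ON.
Glyoxylate is absent, so VelF is active.
Malonate is present, so WexM is active.
No repressor is bound and VelF and WexM are active, so *pexB* is transcribed.
→ *pexB* is ON.
3 of the 4 genes are transcribed.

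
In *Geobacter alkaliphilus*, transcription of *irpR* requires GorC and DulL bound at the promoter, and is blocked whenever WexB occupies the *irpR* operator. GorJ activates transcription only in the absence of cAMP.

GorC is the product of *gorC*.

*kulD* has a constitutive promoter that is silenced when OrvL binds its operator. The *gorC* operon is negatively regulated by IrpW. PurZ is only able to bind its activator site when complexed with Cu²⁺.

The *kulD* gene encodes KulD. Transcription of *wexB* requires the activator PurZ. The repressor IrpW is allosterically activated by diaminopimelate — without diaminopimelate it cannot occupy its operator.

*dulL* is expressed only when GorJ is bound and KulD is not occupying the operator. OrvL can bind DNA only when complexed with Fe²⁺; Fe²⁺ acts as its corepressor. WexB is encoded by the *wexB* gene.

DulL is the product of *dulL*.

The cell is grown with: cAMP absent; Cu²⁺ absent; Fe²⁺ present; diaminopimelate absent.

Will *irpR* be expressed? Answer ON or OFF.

Diaminopimelate is absent, so IrpW is inactive.
With no repressor bound, *gorC* is transcribed.
So GorC is produced and active.
Cu²⁺ is absent, so PurZ is inactive.
Required activator PurZ is absent, so *wexB* is not transcribed.
So WexB is not produced.
cAMP is absent, so GorJ is active.
Fe²⁺ is present, so OrvL is active.
With repressor OrvL bound, *kulD* is not transcribed.
So KulD is not produced.
No repressor is bound and GorJ is active, so *dulL* is transcribed.
So DulL is produced and active.
No repressor is bound and GorC and DulL are active, so *irpR* is transcribed.

ON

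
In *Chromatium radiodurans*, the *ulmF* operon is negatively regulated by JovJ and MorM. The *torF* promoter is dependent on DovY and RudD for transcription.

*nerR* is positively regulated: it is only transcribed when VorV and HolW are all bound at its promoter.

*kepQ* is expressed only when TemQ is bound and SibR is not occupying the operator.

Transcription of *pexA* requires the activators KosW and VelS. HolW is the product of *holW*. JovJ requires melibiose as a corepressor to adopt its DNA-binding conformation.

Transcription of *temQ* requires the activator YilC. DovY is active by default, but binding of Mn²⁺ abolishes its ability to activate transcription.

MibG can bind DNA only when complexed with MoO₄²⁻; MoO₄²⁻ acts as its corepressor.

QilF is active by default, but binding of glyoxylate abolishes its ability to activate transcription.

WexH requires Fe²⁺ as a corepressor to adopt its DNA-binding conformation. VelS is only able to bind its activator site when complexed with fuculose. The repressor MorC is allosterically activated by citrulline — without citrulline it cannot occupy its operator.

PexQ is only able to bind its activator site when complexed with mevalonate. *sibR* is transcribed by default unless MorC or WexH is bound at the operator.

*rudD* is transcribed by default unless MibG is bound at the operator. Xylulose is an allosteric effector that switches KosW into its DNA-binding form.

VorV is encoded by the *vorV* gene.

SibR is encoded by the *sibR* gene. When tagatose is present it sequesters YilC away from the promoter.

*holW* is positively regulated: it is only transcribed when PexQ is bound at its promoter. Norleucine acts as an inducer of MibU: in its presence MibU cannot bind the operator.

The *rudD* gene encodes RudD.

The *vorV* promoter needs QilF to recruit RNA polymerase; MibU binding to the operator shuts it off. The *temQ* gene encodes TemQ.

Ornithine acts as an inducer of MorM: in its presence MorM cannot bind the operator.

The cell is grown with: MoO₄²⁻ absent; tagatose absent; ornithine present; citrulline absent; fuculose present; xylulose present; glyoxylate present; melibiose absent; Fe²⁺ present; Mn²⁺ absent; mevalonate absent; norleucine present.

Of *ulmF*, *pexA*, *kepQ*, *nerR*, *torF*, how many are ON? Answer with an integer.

Melibiose is absent, so JovJ is inactive.
Ornithine is present, so MorM is inactive.
With no repressor bound, *ulmF* is transcribed.
→ *ulmF* is ON.
Xylulose is present, so KosW is active.
Fuculose is present, so VelS is active.
No repressor is bound and KosW and VelS are active, so *pexA* is transcribed.
→ *pexA* is ON.
Tagatose is absent, so YilC is active.
No repressor is bound and YilC is active, so *temQ* is transcribed.
So TemQ is produced and active.
Citrulline is absent, so MorC is inactive.
Fe²⁺ is present, so WexH is active.
With repressor WexH bound, *sibR* is not transcribed.
So SibR is not produced.
No repressor is bound and TemQ is active, so *kepQ* is transcribed.
→ *kepQ* is ON.
Norleucine is present, so MibU is inactive.
Glyoxylate is present, so QilF is inactive.
Required activator QilF is absent, so *vorV* is not transcribed.
So VorV is not produced.
Mevalonate is absent, so PexQ is inactive.
Required activator PexQ is absent, so *holW* is not transcribed.
So HolW is not produced.
Required activator VorV is absent, so *nerR* is not transcribed.
→ *nerR* is OFF.
Mn²⁺ is absent, so DovY is active.
MoO₄²⁻ is absent, so MibG is inactive.
With no repressor bound, *rudD* is transcribed.
So RudD is produced and active.
No repressor is bound and DovY and RudD are active, so *torF* is transcribed.
→ *torF* is ON.
4 of the 5 genes are transcribed.

4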